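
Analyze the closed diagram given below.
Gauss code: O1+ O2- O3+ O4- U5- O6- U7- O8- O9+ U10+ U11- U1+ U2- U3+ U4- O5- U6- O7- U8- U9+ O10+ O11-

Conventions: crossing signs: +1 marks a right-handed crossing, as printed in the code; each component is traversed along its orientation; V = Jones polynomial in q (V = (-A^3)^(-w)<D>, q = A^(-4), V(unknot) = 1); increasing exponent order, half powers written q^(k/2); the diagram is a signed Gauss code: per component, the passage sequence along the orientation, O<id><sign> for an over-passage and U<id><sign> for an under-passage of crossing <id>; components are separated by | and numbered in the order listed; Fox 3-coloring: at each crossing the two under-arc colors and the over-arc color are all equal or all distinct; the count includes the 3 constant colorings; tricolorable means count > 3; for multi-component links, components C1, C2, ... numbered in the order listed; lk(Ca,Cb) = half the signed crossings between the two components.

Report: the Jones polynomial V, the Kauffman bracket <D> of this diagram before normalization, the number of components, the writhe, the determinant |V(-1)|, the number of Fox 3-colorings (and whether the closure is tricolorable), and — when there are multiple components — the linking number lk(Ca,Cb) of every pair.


V = -q^-4 + q^-3 + q^-1
<D> = -A^-5 - A^3 + A^7 (w = -3)
1 component over 11 crossings, w = -3
9 Fox colorings among 3^11, |V(-1)| = 3: tricolorable
why: det 3 = |V(-1)|; divisible by 3, so tricolorable


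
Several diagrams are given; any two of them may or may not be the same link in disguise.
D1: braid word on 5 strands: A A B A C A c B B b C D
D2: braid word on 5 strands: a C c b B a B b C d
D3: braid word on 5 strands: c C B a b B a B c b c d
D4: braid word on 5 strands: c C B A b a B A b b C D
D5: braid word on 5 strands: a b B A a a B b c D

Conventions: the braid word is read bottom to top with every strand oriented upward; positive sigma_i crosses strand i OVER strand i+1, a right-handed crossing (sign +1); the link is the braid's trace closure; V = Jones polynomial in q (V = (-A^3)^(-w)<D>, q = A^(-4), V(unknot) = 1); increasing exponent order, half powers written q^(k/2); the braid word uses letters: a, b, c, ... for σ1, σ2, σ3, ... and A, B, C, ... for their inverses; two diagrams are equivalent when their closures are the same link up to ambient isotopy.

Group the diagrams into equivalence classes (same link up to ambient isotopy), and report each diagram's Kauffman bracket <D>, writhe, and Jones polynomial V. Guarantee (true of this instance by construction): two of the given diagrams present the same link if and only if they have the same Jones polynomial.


grouping into links: {D1} | {D2, D3, D5} | {D4}
V(D1) = 2q^-6 + q^-4 + q^-2  (w -8, c 12, <D> = A^-16 + A^-8 + 2)
V(D2) = 1 + q + q^2 + q^3  [10 crossings, <D> = A^-6 + A^-2 + A^2 + A^6, w = +2]
D3 (bracket 1 + A^4 + A^8 + A^12; 12 crossings at w = +4): V = 1 + q + q^2 + q^3
D4 (bracket A^-14 + 2A^-6 + A^2; 12 crossings at w = -2): V = q^-2 + 2 + q^2
V(D5) = 1 + q + q^2 + q^3  (w +2, c 10, <D> = A^-6 + A^-2 + A^2 + A^6)
why: 3 classes among 5 diagrams; unequal V(q) rules out equality


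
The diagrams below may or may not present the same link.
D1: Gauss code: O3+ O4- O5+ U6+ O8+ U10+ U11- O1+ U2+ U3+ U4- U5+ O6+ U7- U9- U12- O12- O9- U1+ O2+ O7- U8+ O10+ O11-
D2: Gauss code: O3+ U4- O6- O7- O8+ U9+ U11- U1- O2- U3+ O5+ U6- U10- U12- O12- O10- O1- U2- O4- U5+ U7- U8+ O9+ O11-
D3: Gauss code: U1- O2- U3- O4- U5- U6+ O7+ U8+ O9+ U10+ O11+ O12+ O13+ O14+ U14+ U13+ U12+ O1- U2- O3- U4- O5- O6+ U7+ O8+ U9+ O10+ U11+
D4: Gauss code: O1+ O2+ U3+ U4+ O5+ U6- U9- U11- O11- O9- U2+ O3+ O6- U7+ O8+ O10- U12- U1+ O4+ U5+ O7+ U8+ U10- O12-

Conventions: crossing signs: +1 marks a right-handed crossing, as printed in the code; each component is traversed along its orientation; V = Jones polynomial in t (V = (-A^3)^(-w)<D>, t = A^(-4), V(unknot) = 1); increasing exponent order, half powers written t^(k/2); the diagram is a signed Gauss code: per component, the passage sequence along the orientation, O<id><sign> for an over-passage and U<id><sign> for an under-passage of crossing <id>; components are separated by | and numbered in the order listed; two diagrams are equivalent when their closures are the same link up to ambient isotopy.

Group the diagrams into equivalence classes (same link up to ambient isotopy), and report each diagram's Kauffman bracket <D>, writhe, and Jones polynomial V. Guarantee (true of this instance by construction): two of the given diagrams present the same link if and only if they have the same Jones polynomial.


classes: {D1, D4} | {D2} | {D3}
V(D1) = t - t^2 + 2t^3 - t^4 + t^5 - t^6  [12 crossings, <D> = -A^-18 + A^-14 - A^-10 + 2A^-6 - A^-2 + A^2, w = +2]
V(D2) = t^-5 - 2t^-4 + 2t^-3 - 2t^-2 + 2t^-1 - 1 + t  [12 crossings, <D> = A^-16 - A^-12 + 2A^-8 - 2A^-4 + 2 - 2A^4 + A^8, w = -4]
D3 (bracket A^12; 14 crossings at w = +4): V = 1
V(D4) = t - t^2 + 2t^3 - t^4 + t^5 - t^6  (w +2, c 12, <D> = -A^-18 + A^-14 - A^-10 + 2A^-6 - A^-2 + A^2)
note: V(t) takes 3 values over 4 diagrams, fixing the grouping


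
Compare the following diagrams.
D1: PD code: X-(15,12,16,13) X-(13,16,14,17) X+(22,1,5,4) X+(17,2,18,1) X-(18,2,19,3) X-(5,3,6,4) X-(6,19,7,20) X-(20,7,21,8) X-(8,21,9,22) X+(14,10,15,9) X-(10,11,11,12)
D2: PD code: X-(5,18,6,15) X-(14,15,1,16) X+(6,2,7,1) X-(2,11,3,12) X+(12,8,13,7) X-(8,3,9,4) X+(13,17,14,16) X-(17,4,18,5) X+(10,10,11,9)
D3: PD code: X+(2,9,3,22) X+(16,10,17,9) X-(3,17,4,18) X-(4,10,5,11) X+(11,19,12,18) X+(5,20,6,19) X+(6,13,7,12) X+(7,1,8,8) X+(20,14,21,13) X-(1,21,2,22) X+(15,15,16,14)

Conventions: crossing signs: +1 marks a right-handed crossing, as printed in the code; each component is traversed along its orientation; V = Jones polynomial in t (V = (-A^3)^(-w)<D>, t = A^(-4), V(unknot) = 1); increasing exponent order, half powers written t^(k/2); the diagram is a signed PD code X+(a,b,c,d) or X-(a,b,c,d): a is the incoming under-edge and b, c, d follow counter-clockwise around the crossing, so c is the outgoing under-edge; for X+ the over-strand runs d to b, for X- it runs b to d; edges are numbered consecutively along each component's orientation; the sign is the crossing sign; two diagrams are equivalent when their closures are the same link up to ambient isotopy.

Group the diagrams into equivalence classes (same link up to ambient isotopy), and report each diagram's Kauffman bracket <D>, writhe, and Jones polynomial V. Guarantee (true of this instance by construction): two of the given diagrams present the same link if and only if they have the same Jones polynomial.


classes: {D1} | {D2} | {D3}
V(D1) = t^(-9/2) - t^(-5/2) - t^(-3/2) - t^(-1/2)  [11 crossings, <D> = A^-13 + A^-9 + A^-5 - A^3, w = -5]
V(D2) = -t^(-9/2) + t^(-7/2) - 2t^(-5/2) + 2t^(-3/2) - 2t^(-1/2) + t^(1/2) - t^(3/2)  (w -1, c 9, <D> = A^-9 - A^-5 + 2A^-1 - 2A^3 + 2A^7 - A^11 + A^15)
D3 (bracket -A^-3 + A^5 + A^9 + A^13; 11 crossings at w = +5): V = -t^(1/2) - t^(3/2) - t^(5/2) + t^(9/2)
note: V(t) takes 3 values over 3 diagrams, fixing the grouping


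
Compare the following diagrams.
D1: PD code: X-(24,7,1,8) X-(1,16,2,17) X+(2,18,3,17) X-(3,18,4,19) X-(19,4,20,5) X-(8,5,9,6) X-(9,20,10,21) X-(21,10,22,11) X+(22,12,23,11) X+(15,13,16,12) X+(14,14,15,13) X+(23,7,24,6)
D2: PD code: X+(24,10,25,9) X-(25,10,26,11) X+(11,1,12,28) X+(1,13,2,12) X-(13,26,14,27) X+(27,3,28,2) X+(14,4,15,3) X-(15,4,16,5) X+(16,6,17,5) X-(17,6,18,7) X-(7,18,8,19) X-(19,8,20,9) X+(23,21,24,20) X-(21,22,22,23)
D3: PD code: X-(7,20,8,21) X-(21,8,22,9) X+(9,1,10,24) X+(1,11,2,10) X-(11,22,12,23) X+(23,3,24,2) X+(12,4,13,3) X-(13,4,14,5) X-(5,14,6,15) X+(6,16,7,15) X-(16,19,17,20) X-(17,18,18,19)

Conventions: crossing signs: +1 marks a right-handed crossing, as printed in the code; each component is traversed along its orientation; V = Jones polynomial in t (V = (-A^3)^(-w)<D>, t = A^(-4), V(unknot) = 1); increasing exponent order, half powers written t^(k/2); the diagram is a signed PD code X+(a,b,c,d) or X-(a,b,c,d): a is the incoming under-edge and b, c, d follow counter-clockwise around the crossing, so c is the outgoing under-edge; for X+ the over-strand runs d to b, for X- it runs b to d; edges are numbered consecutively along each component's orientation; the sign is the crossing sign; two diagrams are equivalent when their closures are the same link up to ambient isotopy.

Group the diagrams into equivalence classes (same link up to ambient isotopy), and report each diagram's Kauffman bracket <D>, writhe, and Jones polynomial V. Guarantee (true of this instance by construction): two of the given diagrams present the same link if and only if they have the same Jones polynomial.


classes: {D1} | {D2, D3}
V(D1) = -t^-4 + t^-3 + t^-1  [12 crossings, <D> = A^-2 + A^6 - A^10, w = -2]
D2 (bracket -A^-12 + 2A^-8 - 2A^-4 + 3 - 2A^4 + 2A^8 - A^12; 14 crossings at w = 0): V = -t^-3 + 2t^-2 - 2t^-1 + 3 - 2t + 2t^2 - t^3
D3 (bracket -A^-18 + 2A^-14 - 2A^-10 + 3A^-6 - 2A^-2 + 2A^2 - A^6; 12 crossings at w = -2): V = -t^-3 + 2t^-2 - 2t^-1 + 3 - 2t + 2t^2 - t^3
note: 2 values of V(t) split the 3 diagrams


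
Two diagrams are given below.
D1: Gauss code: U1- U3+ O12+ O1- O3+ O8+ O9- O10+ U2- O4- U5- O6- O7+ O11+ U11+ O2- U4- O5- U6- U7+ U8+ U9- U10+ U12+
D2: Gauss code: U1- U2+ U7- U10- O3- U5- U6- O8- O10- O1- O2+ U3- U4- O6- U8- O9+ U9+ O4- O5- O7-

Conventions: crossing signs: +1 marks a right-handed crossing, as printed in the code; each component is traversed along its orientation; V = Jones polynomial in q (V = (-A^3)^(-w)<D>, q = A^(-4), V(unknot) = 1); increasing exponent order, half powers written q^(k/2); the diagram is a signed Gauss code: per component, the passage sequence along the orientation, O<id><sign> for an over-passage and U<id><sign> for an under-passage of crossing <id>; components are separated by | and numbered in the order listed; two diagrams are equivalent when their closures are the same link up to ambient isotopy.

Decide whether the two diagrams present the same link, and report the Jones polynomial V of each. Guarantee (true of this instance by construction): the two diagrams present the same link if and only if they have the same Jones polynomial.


equivalent: no
V(D1) = -q^-4 + q^-3 + q^-1  (w 0, c 12, <D> = A^4 + A^12 - A^16)
V(D2) = -q^-7 + q^-6 - q^-5 + q^-4 + q^-2  [10 crossings, <D> = A^-10 + A^-2 - A^2 + A^6 - A^10, w = -6]
key observation: comparing 2 Jones polynomials yields 2 groups


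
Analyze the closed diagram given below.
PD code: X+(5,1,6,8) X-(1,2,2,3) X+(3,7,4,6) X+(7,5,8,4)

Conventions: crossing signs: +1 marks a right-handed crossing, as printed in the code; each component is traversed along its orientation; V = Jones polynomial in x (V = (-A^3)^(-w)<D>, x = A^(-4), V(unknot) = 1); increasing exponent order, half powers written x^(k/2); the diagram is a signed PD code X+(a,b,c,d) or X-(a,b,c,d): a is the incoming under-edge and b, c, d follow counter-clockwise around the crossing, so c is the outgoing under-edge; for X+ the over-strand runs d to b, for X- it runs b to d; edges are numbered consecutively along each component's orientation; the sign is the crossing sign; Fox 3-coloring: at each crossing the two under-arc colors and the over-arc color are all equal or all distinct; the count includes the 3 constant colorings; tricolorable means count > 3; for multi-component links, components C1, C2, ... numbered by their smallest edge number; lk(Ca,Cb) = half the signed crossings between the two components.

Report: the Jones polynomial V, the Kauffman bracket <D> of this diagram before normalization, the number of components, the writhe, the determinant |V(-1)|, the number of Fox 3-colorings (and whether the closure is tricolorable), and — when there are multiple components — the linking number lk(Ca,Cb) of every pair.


V(x) = x + x^3 - x^4
bracket: -A^-10 + A^-6 + A^2, w = +2
1 component, writhe +2, over 4 crossings
det 3, colorings 9 of 3^4 — tricolorable
observation: |V(-1)| = 3: so tricolorable, since 3 divides 3


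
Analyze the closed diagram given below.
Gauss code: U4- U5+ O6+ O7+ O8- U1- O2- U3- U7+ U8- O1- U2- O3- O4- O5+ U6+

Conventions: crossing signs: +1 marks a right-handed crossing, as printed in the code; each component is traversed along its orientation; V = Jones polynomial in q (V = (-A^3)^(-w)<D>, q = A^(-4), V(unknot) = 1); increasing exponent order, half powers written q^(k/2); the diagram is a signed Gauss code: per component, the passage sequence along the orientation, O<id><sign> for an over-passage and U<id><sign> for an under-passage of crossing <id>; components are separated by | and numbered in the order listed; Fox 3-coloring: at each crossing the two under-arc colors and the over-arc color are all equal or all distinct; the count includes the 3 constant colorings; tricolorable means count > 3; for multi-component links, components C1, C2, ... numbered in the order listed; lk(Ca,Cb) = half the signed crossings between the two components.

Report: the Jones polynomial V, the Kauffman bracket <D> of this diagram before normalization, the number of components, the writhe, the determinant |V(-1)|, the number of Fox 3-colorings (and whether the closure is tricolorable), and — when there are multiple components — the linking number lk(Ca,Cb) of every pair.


Jones polynomial: V(q) = -q^-4 + q^-3 + q^-1
<D> = A^-2 + A^6 - A^10; writhe -2
components 1, writhe -2 (8 crossings)
3-colorings: 9 of 3^8, det 3 — tricolorable
note: w = -2 shifts under R1 moves; the (-A^3)^(2) factor cancels that in V


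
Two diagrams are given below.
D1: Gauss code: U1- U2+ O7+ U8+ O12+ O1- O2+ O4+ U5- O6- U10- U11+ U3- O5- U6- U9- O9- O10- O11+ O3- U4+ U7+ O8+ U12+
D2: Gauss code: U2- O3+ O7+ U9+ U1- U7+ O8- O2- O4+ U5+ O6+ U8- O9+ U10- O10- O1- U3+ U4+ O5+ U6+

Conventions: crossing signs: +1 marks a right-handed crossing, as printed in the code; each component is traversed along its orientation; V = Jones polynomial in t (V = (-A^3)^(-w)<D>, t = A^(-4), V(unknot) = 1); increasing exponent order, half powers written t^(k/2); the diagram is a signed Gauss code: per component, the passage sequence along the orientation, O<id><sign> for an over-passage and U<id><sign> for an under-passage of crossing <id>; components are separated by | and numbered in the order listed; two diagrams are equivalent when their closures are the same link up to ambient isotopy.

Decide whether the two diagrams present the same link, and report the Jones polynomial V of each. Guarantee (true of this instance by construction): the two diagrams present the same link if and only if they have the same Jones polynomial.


same link: no
V(D1) = -t^-3 + t^-2 - t^-1 + 3 - t + t^2 - t^3  [12 crossings, <D> = -A^-12 + A^-8 - A^-4 + 3 - A^4 + A^8 - A^12, w = 0]
V(D2) = t + t^3 - t^4  [10 crossings, <D> = -A^-10 + A^-6 + A^2, w = +2]
insight: 2 values of V(t) split the 2 diagrams


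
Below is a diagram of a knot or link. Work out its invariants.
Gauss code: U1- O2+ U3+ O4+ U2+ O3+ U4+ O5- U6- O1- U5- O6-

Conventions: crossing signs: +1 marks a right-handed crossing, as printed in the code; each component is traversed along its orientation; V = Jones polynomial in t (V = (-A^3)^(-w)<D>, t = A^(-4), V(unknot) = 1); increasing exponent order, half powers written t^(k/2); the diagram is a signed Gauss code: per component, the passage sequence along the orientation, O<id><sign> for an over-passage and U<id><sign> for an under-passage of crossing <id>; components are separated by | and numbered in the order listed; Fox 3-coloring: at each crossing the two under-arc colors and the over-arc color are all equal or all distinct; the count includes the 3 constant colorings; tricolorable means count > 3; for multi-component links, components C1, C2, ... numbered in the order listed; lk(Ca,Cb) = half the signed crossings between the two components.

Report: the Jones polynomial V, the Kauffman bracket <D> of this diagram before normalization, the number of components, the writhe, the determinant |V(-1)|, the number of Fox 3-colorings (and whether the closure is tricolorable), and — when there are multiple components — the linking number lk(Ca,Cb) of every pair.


V = -t^-3 + t^-2 - t^-1 + 3 - t + t^2 - t^3
<D> = -A^-12 + A^-8 - A^-4 + 3 - A^4 + A^8 - A^12 (w = 0)
1 component over 6 crossings, w = 0
27 Fox colorings among 3^6, |V(-1)| = 9: tricolorable
why: w = 0 shifts under R1 moves; the (-A^3)^(0) factor cancels that in V


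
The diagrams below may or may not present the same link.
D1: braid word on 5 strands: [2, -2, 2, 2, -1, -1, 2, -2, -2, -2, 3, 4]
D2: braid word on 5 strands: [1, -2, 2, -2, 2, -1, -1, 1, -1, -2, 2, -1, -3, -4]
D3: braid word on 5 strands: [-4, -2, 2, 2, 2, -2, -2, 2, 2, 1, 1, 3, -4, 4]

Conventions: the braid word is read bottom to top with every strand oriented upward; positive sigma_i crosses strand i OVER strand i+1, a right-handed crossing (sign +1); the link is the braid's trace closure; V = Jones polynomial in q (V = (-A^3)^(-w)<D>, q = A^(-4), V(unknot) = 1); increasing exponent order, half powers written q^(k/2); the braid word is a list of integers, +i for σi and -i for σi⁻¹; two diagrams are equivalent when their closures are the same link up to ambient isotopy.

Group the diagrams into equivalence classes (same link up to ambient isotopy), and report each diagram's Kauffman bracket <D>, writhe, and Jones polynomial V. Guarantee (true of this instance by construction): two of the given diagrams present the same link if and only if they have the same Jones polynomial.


grouping into links: {D1, D2} | {D3}
V(D1) = q^-3 + q^-2 + q^-1 + 1  (w 0, c 12, <D> = 1 + A^4 + A^8 + A^12)
D2 (bracket A^-12 + A^-8 + A^-4 + 1; 14 crossings at w = -4): V = q^-3 + q^-2 + q^-1 + 1
V(D3) = q + 2q^3 + q^5  [14 crossings, <D> = A^-8 + 2 + A^8, w = +4]
why: 2 classes among 3 diagrams; unequal V(q) rules out equality


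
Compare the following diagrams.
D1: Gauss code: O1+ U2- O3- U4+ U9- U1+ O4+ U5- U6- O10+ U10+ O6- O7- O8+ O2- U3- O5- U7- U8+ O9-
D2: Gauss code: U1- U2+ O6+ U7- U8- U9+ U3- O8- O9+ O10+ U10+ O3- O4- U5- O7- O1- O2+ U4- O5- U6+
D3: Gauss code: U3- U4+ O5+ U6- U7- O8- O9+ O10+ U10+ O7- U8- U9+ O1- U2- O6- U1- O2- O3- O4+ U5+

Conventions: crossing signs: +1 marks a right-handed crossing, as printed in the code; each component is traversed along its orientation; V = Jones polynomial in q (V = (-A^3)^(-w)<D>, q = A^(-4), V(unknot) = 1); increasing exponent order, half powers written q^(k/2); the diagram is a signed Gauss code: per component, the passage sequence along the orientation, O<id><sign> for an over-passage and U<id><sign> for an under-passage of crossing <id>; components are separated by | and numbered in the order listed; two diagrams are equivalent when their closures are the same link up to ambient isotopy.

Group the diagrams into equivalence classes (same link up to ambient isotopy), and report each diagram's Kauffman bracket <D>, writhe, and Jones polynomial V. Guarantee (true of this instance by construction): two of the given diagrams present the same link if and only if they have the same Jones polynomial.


classes: {D1, D2, D3}
V(D1) = -q^-4 + q^-3 + q^-1  [10 crossings, <D> = A^-2 + A^6 - A^10, w = -2]
D2 (bracket A^-2 + A^6 - A^10; 10 crossings at w = -2): V = -q^-4 + q^-3 + q^-1
V(D3) = -q^-4 + q^-3 + q^-1  (w -2, c 10, <D> = A^-2 + A^6 - A^10)
insight: one V(q) for all 3 diagrams — one class (guaranteed)


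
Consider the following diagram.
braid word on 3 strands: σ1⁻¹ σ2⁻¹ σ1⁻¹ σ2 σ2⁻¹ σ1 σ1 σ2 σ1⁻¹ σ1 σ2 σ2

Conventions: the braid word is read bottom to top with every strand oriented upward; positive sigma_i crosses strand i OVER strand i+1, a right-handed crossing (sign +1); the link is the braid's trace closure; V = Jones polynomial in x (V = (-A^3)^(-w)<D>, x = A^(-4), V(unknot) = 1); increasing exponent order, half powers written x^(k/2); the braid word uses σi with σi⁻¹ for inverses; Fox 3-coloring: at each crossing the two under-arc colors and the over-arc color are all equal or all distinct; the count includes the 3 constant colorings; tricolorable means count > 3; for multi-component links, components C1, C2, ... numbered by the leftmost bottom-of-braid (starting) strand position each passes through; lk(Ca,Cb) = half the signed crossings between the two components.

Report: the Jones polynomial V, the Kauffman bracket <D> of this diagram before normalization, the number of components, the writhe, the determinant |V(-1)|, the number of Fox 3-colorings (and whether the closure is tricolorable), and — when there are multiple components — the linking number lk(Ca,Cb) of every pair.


V = x + x^3 - x^4
<D> = -A^-10 + A^-6 + A^2 (w = +2)
1 component over 12 crossings, w = +2
9 Fox colorings among 3^12, |V(-1)| = 3: tricolorable
why: |V(-1)| = 3: so tricolorable, since 3 divides 3


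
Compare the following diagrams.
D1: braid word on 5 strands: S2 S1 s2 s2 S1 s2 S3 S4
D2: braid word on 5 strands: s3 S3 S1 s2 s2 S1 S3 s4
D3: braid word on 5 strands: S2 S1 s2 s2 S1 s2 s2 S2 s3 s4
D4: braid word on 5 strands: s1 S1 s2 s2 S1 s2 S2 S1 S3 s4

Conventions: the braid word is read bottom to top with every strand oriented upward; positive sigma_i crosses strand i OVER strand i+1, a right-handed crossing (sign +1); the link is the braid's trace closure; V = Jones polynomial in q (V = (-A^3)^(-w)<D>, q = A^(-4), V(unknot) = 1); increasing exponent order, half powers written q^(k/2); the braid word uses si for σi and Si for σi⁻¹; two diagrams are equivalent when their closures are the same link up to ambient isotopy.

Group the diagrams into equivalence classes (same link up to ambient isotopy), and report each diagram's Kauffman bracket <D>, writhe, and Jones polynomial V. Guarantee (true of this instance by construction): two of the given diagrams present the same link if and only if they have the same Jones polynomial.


equivalence classes: {D1, D2, D3, D4}
D1 (bracket A^-14 + 2A^-6 + A^2; 8 crossings at w = -2): V = q^-2 + 2 + q^2
V(D2) = q^-2 + 2 + q^2  [8 crossings, <D> = A^-8 + 2 + A^8, w = 0]
V(D3) = q^-2 + 2 + q^2  (w +2, c 10, <D> = A^-2 + 2A^6 + A^14)
V(D4) = q^-2 + 2 + q^2  [10 crossings, <D> = A^-8 + 2 + A^8, w = 0]
key observation: one V(q) for all 4 diagrams — one class (guaranteed)


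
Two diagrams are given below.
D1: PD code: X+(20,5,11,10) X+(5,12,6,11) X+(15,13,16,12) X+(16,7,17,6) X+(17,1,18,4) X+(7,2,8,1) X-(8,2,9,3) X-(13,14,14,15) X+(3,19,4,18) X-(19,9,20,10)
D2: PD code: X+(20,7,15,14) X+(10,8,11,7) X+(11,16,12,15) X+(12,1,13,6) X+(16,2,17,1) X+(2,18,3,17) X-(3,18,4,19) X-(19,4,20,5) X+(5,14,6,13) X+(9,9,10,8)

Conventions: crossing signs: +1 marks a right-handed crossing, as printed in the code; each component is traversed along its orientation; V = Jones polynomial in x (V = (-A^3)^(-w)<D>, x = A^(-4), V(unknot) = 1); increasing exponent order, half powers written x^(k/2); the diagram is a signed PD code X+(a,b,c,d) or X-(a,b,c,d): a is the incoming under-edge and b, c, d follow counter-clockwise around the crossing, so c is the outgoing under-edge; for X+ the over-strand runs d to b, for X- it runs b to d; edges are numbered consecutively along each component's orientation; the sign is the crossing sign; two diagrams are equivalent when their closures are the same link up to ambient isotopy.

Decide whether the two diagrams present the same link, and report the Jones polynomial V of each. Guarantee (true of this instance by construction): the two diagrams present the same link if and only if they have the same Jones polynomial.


equivalent: yes
V(D1) = x + 2x^3 + x^5  (w +4, c 10, <D> = A^-8 + 2 + A^8)
V(D2) = x + 2x^3 + x^5  [10 crossings, <D> = A^-2 + 2A^6 + A^14, w = +6]
key observation: one V(x) for all 2 diagrams — one class (guaranteed)


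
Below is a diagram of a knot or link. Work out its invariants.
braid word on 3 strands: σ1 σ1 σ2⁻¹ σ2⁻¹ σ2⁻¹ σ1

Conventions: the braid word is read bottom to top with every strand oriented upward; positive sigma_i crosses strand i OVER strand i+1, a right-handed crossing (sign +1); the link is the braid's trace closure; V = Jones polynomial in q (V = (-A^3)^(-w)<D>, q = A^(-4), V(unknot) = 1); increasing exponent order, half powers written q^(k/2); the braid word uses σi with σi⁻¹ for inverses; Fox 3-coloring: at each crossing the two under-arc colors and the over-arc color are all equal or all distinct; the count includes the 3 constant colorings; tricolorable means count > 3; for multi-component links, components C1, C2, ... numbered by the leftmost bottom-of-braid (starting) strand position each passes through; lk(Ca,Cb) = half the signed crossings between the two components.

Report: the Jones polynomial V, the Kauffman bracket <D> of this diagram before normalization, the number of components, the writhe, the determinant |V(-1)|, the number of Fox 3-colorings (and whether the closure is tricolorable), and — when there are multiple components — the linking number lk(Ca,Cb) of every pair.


V(q) = -q^-3 + q^-2 - q^-1 + 3 - q + q^2 - q^3
bracket: -A^-12 + A^-8 - A^-4 + 3 - A^4 + A^8 - A^12, w = 0
1 component, writhe 0, over 6 crossings
det 9, colorings 27 of 3^6 — tricolorable
observation: the span of V is 6, forcing >= 6 crossings in any diagram


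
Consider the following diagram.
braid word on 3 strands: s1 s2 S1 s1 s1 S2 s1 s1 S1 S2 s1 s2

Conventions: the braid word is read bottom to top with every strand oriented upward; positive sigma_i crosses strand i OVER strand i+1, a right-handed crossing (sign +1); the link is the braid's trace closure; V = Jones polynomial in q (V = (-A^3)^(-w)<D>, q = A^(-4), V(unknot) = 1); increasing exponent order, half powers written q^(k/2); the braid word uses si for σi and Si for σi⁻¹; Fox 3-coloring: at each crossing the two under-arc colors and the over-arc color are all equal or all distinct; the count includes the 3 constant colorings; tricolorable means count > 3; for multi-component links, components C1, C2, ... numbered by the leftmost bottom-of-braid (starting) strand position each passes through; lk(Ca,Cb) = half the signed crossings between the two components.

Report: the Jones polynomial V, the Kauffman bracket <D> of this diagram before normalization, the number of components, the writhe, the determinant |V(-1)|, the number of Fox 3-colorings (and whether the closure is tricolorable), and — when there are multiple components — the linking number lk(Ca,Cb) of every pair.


V = q - q^2 + 2q^3 - q^4 + q^5 - q^6
<D> = -A^-12 + A^-8 - A^-4 + 2 - A^4 + A^8 (w = +4)
1 component over 12 crossings, w = +4
3 Fox colorings among 3^12, |V(-1)| = 7: not tricolorable
why: w = +4 shifts under R1 moves; the (-A^3)^(-4) factor cancels that in V


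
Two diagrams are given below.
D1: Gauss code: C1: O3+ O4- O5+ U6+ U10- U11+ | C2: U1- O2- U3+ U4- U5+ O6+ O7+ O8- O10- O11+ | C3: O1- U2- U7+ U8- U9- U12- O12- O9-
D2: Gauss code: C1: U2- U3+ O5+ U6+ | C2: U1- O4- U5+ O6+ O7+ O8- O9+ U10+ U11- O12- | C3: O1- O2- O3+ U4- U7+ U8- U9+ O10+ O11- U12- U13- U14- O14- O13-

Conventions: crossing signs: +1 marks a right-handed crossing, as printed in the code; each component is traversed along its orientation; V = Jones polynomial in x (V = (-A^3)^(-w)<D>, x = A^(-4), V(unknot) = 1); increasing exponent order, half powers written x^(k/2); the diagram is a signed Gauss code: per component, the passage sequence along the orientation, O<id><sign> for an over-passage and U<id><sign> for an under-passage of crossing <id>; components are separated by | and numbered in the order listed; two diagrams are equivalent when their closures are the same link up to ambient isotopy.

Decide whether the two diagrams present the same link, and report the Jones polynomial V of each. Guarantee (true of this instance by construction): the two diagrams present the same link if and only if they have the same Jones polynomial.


same link: yes
V(D1) = x^-2 + 2 + x^2  [12 crossings, <D> = A^-14 + 2A^-6 + A^2, w = -2]
V(D2) = x^-2 + 2 + x^2  [14 crossings, <D> = A^-14 + 2A^-6 + A^2, w = -2]
insight: one V(x) for all 2 diagrams — one class (guaranteed)


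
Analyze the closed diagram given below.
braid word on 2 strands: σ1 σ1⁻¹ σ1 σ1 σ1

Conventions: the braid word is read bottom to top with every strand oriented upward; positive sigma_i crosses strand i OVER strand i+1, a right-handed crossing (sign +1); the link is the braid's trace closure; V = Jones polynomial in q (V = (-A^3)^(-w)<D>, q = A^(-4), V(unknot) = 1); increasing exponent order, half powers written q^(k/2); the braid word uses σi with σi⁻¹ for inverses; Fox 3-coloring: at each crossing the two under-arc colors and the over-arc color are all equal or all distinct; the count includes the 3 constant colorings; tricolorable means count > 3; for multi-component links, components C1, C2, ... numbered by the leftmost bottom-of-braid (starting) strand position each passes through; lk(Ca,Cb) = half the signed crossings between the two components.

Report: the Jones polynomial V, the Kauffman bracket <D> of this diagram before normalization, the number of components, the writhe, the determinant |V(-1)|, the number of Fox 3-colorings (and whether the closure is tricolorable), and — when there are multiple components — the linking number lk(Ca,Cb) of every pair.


V = q + q^3 - q^4
<D> = A^-7 - A^-3 - A^5 (w = +3)
1 component over 5 crossings, w = +3
9 Fox colorings among 3^5, |V(-1)| = 3: tricolorable
why: one generator, power 3: the (2,3) torus pattern


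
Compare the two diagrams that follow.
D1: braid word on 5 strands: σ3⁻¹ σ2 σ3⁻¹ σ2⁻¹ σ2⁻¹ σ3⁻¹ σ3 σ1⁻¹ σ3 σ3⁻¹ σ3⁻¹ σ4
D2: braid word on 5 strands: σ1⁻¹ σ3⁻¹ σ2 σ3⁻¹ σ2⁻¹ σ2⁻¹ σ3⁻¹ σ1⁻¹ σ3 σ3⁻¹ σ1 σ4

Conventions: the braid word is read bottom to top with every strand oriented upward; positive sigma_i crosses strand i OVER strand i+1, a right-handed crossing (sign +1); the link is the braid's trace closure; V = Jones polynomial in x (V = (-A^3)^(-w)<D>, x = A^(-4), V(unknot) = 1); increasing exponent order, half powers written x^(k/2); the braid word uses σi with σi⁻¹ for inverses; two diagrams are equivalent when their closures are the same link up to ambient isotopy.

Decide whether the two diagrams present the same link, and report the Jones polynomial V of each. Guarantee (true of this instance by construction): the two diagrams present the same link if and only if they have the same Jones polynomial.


equivalent: yes
D1 (bracket A^-8 - A^-4 + 2 - A^4 + A^8 - A^12; 12 crossings at w = -4): V = -x^-6 + x^-5 - x^-4 + 2x^-3 - x^-2 + x^-1
D2 (bracket A^-8 - A^-4 + 2 - A^4 + A^8 - A^12; 12 crossings at w = -4): V = -x^-6 + x^-5 - x^-4 + 2x^-3 - x^-2 + x^-1
key observation: one V(x) for all 2 diagrams — one class (guaranteed)


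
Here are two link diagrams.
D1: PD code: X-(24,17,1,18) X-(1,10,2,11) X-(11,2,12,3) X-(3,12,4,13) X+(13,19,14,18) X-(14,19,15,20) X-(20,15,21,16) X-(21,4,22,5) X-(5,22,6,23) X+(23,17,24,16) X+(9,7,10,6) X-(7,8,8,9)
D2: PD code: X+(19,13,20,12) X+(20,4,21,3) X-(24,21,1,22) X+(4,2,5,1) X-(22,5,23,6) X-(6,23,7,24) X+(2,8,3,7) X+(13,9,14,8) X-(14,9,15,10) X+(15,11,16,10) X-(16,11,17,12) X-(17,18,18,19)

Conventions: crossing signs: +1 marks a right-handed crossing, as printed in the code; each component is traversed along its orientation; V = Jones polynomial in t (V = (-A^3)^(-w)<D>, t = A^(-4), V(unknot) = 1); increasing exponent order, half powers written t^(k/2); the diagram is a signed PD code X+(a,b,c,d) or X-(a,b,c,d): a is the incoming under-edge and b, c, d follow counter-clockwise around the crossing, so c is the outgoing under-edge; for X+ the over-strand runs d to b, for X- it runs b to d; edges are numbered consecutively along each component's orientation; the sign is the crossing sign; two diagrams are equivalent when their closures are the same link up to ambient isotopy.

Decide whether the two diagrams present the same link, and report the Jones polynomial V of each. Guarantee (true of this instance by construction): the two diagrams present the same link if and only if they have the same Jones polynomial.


equivalent: no
V(D1) = -t^-7 + t^-6 - t^-5 + t^-4 + t^-2  (w -6, c 12, <D> = A^-10 + A^-2 - A^2 + A^6 - A^10)
D2 (bracket -A^-12 + 2A^-8 - 2A^-4 + 3 - 2A^4 + 2A^8 - A^12; 12 crossings at w = 0): V = -t^-3 + 2t^-2 - 2t^-1 + 3 - 2t + 2t^2 - t^3
why: 2 values of V(t) split the 2 diagrams


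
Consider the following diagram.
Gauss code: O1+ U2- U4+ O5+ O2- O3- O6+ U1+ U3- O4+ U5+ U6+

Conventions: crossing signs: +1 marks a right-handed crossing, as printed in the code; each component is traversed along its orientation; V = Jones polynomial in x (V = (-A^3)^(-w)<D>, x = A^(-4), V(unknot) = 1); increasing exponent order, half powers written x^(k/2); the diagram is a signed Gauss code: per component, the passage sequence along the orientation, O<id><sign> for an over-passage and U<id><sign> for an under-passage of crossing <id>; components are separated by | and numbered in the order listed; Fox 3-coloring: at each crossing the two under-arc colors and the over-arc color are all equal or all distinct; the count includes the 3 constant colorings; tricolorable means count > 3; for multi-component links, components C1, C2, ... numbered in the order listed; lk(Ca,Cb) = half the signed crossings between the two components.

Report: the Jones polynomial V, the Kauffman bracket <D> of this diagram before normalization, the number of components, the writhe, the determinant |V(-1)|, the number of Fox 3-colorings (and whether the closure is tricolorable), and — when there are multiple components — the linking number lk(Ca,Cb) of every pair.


V = x + x^3 - x^4
<D> = -A^-10 + A^-6 + A^2 (w = +2)
1 component over 6 crossings, w = +2
9 Fox colorings among 3^6, |V(-1)| = 3: tricolorable
why: V spans 3 powers of x: at least 3 crossings in any diagram


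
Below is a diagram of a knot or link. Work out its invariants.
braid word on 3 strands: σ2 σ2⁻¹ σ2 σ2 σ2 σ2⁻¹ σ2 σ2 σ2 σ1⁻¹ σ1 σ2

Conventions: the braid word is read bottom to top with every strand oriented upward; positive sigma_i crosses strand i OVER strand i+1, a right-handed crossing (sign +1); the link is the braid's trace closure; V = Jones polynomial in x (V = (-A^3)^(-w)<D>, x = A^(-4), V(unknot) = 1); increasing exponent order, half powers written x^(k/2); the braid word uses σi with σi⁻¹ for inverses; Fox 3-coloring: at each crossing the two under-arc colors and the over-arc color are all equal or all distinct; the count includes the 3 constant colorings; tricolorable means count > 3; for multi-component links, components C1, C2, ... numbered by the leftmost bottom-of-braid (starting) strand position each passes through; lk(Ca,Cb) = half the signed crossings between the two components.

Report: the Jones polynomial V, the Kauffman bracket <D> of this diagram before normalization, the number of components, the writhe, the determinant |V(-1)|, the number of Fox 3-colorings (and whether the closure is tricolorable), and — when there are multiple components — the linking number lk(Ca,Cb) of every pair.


V = x^2 + x^3 + x^4 + x^9
<D> = A^-18 + A^2 + A^6 + A^10 (w = +6)
3 components over 12 crossings, w = +6
lk(C1,C2): 0
lk(C1,C3) = 0
linking number lk(C2,C3) = +3
27 Fox colorings among 3^12, |V(-1)| = 0: tricolorable
why: a single generator in B_3: the closure splits as T(2,6) plus 1 unknot


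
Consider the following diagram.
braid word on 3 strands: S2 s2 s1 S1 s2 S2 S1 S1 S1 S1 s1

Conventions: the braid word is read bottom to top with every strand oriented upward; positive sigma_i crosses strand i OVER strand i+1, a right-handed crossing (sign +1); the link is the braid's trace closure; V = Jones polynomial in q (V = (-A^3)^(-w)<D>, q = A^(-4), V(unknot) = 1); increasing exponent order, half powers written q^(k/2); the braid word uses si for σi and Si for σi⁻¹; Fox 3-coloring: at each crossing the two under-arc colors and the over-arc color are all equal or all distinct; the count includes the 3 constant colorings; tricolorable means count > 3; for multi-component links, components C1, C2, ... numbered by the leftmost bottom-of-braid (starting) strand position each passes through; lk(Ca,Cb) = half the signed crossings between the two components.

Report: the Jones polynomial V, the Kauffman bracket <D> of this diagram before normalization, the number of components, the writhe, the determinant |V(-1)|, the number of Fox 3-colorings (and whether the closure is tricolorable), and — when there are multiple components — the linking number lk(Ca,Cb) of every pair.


V = q^(-9/2) - q^(-5/2) - q^(-3/2) - q^(-1/2)
<D> = A^-7 + A^-3 + A - A^9 (w = -3)
2 components over 11 crossings, w = -3
lk(C1,C2): 0
27 Fox colorings among 3^11, |V(-1)| = 0: tricolorable
why: |V(-1)| = 0: so tricolorable, since 3 divides 0


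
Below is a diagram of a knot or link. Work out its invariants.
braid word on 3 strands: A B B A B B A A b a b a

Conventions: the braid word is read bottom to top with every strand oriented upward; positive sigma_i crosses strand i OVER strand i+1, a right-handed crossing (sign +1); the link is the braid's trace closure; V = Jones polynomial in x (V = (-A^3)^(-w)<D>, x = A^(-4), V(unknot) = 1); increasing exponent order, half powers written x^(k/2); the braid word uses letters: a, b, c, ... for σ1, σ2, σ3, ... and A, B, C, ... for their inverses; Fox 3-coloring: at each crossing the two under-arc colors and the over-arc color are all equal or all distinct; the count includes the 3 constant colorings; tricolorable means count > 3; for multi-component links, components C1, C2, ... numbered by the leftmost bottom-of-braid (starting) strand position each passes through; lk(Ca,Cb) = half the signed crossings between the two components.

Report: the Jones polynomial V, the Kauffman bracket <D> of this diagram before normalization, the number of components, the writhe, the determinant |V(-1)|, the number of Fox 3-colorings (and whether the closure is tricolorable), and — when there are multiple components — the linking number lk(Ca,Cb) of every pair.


V = -x^-4 + x^-3 + x^-1
<D> = A^-8 + 1 - A^4 (w = -4)
1 component over 12 crossings, w = -4
9 Fox colorings among 3^12, |V(-1)| = 3: tricolorable
why: V spans 3 powers of x: at least 3 crossings in any diagram


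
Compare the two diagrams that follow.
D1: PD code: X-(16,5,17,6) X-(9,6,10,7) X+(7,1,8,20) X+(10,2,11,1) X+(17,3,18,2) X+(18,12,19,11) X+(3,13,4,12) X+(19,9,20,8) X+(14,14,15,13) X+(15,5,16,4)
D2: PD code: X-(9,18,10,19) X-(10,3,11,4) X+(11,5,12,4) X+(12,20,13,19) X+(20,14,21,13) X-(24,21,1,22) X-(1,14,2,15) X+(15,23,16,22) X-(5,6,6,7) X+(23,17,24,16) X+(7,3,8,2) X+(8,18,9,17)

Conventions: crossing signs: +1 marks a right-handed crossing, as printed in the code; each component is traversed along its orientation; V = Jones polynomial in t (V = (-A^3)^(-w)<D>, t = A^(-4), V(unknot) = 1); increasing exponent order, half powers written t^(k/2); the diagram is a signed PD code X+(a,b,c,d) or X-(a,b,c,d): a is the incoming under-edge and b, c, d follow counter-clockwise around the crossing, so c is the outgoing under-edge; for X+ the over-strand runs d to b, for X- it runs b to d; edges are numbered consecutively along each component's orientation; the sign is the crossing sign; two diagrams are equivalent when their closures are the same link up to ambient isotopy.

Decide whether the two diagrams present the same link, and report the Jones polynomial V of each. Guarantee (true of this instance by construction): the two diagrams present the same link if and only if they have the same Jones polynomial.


equivalent: no
V(D1) = t - t^2 + 2t^3 - t^4 + t^5 - t^6  (w +6, c 10, <D> = -A^-6 + A^-2 - A^2 + 2A^6 - A^10 + A^14)
V(D2) = t + t^3 - t^4  [12 crossings, <D> = -A^-10 + A^-6 + A^2, w = +2]
key observation: V(t) takes 2 values over 2 diagrams, fixing the grouping


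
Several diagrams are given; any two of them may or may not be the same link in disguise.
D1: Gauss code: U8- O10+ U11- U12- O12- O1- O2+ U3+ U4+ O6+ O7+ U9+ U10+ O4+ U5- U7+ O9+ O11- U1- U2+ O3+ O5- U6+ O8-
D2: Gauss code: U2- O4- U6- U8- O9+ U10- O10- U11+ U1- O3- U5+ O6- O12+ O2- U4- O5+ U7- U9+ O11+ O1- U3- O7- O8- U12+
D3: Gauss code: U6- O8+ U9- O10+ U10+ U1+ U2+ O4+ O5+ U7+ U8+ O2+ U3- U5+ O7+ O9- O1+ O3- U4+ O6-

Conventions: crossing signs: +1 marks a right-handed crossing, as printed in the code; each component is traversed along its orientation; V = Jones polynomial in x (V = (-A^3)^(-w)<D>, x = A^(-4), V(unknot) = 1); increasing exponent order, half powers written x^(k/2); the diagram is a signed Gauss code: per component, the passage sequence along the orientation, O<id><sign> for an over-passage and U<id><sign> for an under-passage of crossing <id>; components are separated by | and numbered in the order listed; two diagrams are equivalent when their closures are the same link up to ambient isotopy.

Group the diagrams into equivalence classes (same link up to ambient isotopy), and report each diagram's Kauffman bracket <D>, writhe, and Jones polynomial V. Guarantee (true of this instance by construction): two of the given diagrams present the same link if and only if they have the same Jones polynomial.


grouping into links: {D1, D3} | {D2}
V(D1) = x - x^2 + 2x^3 - x^4 + x^5 - x^6  (w +2, c 12, <D> = -A^-18 + A^-14 - A^-10 + 2A^-6 - A^-2 + A^2)
V(D2) = 1  (w -4, c 12, <D> = A^-12)
V(D3) = x - x^2 + 2x^3 - x^4 + x^5 - x^6  [10 crossings, <D> = -A^-12 + A^-8 - A^-4 + 2 - A^4 + A^8, w = +4]
why: V(x) takes 2 values over 3 diagrams, fixing the grouping
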